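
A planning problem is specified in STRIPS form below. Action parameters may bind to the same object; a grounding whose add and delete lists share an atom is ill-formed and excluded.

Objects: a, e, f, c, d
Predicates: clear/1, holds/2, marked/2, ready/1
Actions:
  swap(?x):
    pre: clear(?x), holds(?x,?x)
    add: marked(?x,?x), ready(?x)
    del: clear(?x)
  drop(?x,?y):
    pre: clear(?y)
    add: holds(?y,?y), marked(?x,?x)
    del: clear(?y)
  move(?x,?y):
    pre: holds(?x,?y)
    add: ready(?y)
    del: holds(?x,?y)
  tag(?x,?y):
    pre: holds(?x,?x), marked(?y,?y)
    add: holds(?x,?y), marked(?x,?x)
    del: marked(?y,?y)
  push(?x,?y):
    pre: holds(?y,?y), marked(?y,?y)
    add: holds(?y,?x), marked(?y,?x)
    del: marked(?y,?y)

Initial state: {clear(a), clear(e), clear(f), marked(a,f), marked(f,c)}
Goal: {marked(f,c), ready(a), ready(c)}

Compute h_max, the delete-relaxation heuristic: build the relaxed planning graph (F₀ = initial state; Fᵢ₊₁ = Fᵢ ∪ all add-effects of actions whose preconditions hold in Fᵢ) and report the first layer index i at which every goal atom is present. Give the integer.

F0 = init (5 atoms)
F1 = F0 ∪ {holds(a,a), holds(e,e), holds(f,f), marked(a,a), marked(c,c), marked(d,d), marked(e,e), marked(f,f)}  (13 atoms)
F2 = F1 ∪ {holds(a,c), holds(a,d), holds(a,e), holds(a,f), holds(e,a), holds(e,c), holds(e,d), holds(e,f), holds(f,a), holds(f,c), holds(f,d), holds(f,e), marked(a,c), marked(a,d), marked(a,e), marked(e,a), marked(e,c), marked(e,d), marked(e,f), marked(f,a), marked(f,d), marked(f,e), ready(a), ready(e), ready(f)}  (38 atoms)
F3 = F2 ∪ {ready(c), ready(d)}  (40 atoms)
goal ⊆ F3  ⇒  h_max = 3

3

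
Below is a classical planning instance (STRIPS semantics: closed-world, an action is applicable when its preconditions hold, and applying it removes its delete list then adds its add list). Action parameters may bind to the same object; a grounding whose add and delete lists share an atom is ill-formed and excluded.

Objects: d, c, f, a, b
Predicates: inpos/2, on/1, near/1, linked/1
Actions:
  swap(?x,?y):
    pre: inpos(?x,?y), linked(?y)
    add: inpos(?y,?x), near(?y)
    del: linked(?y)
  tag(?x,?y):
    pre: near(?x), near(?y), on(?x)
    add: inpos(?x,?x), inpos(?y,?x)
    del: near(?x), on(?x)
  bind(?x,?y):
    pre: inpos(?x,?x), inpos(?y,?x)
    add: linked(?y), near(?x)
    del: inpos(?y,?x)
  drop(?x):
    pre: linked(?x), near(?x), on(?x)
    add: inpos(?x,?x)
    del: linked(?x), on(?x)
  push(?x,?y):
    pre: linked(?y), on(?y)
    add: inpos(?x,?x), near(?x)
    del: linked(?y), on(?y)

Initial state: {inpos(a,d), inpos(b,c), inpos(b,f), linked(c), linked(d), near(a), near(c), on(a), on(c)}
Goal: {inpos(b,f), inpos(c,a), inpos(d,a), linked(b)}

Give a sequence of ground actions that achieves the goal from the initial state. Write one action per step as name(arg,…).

swap(a,d); tag(c,d); bind(c,b); tag(a,c)

1. swap(a,d)  →  {inpos(a,d), inpos(b,c), inpos(b,f), inpos(d,a), linked(c), near(a), near(c), near(d), on(a), on(c)}
2. tag(c,d)  →  {inpos(a,d), inpos(b,c), inpos(b,f), inpos(c,c), inpos(d,a), inpos(d,c), linked(c), near(a), near(d), on(a)}
3. bind(c,b)  →  {inpos(a,d), inpos(b,f), inpos(c,c), inpos(d,a), inpos(d,c), linked(b), linked(c), near(a), near(c), near(d), on(a)}
4. tag(a,c)  →  {inpos(a,a), inpos(a,d), inpos(b,f), inpos(c,a), inpos(c,c), inpos(d,a), inpos(d,c), linked(b), linked(c), near(c), near(d)}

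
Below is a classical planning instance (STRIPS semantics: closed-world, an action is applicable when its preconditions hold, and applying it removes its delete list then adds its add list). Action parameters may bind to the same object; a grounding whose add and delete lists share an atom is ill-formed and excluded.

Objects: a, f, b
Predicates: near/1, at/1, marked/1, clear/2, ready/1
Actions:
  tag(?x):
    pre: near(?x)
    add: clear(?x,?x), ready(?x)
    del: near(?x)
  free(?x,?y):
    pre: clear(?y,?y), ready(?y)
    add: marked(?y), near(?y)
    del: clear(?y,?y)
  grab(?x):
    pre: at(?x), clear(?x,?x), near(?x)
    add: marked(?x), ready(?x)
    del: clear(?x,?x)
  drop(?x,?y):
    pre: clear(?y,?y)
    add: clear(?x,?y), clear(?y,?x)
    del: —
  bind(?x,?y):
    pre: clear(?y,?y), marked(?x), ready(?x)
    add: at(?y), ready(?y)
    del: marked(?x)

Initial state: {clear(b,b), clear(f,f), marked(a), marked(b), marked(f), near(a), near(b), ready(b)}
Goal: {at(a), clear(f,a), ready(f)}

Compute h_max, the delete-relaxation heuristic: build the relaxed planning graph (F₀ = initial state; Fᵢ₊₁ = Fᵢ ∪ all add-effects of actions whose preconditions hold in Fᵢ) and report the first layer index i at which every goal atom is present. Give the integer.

F0 = init (8 atoms)
F1 = F0 ∪ {at(b), at(f), clear(a,a), clear(a,b), clear(a,f), clear(b,a), clear(b,f), clear(f,a), clear(f,b), ready(a), ready(f)}  (19 atoms)
F2 = F1 ∪ {at(a), near(f)}  (21 atoms)
goal ⊆ F2  ⇒  h_max = 2

2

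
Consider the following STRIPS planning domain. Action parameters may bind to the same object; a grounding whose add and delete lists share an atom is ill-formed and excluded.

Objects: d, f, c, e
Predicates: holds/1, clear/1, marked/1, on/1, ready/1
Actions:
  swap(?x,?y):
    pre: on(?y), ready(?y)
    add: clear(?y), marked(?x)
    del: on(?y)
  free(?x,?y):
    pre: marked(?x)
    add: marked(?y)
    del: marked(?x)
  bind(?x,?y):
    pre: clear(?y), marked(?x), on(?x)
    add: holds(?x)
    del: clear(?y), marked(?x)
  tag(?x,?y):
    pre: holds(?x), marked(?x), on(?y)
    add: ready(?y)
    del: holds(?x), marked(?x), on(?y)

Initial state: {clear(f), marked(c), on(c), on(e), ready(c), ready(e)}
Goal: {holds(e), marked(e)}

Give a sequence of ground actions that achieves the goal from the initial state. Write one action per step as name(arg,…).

1. swap(e,c)  →  {clear(c), clear(f), marked(c), marked(e), on(e), ready(c), ready(e)}
2. bind(e,f)  →  {clear(c), holds(e), marked(c), on(e), ready(c), ready(e)}
3. swap(e,e)  →  {clear(c), clear(e), holds(e), marked(c), marked(e), ready(c), ready(e)}

swap(e,c); bind(e,f); swap(e,e)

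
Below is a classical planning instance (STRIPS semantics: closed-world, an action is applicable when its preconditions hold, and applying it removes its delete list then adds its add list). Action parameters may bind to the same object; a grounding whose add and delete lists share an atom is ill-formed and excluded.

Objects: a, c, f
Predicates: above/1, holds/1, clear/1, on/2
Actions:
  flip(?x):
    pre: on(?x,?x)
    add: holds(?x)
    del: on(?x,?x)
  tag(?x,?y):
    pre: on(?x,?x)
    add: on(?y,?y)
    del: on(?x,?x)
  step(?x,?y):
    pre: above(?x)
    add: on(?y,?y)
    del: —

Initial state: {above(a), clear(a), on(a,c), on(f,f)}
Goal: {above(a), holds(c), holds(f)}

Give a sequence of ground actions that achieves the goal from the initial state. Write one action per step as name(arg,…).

flip(f); step(a,c); flip(c)

1. flip(f)  →  {above(a), clear(a), holds(f), on(a,c)}
2. step(a,c)  →  {above(a), clear(a), holds(f), on(a,c), on(c,c)}
3. flip(c)  →  {above(a), clear(a), holds(c), holds(f), on(a,c)}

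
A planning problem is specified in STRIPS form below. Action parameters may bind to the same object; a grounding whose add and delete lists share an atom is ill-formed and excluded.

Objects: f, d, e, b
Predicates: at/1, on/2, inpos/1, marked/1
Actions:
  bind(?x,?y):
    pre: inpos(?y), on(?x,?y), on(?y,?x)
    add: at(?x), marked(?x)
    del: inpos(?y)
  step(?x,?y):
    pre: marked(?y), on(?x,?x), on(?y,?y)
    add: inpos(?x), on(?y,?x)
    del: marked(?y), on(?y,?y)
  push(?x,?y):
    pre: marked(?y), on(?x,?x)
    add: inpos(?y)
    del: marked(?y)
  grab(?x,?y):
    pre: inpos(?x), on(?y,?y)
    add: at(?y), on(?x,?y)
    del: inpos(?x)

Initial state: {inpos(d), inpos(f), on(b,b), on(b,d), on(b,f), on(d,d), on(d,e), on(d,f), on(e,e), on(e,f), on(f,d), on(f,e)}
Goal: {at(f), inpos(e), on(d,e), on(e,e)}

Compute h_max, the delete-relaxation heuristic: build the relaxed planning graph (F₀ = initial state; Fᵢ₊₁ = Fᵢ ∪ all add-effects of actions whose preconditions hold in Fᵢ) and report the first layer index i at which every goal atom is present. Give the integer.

F0 = init (12 atoms)
F1 = F0 ∪ {at(b), at(d), at(e), at(f), marked(d), marked(e), marked(f), on(d,b), on(f,b)}  (21 atoms)
F2 = F1 ∪ {inpos(b), inpos(e), marked(b), on(e,b), on(e,d)}  (26 atoms)
goal ⊆ F2  ⇒  h_max = 2

2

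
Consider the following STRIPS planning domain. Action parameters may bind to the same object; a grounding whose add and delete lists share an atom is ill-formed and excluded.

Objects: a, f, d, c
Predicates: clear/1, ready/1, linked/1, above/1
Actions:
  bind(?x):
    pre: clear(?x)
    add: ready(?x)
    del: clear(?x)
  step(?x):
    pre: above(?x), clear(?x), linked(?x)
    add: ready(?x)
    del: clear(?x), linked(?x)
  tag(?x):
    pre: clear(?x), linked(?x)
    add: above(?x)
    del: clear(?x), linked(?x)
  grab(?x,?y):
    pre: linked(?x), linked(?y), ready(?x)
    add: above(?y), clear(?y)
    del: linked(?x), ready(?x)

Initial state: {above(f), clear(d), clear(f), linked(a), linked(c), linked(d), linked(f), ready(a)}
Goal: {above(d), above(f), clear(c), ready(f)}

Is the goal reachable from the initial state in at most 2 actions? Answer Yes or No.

No

1. bind(f)  →  {above(f), clear(d), linked(a), linked(c), linked(d), linked(f), ready(a), ready(f)}
2. tag(d)  →  {above(d), above(f), linked(a), linked(c), linked(f), ready(a), ready(f)}
3. grab(a,c)  →  {above(c), above(d), above(f), clear(c), linked(c), linked(f), ready(f)}
optimal plan length = 3; 3 > 2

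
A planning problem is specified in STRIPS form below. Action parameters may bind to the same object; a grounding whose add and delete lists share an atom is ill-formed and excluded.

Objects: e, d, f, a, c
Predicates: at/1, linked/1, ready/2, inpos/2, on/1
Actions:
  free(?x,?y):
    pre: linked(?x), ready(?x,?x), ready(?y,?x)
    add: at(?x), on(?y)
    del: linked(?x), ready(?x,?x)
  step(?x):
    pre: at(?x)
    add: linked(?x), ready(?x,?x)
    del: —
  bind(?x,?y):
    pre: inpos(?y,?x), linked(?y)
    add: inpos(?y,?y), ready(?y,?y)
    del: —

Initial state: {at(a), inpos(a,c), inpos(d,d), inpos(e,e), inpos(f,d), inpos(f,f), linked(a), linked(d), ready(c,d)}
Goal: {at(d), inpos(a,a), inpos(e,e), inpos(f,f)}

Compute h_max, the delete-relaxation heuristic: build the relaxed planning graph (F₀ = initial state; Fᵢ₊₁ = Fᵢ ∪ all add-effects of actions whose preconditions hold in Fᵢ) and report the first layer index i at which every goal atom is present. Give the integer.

F0 = init (9 atoms)
F1 = F0 ∪ {inpos(a,a), ready(a,a), ready(d,d)}  (12 atoms)
F2 = F1 ∪ {at(d), on(a), on(c), on(d)}  (16 atoms)
goal ⊆ F2  ⇒  h_max = 2

2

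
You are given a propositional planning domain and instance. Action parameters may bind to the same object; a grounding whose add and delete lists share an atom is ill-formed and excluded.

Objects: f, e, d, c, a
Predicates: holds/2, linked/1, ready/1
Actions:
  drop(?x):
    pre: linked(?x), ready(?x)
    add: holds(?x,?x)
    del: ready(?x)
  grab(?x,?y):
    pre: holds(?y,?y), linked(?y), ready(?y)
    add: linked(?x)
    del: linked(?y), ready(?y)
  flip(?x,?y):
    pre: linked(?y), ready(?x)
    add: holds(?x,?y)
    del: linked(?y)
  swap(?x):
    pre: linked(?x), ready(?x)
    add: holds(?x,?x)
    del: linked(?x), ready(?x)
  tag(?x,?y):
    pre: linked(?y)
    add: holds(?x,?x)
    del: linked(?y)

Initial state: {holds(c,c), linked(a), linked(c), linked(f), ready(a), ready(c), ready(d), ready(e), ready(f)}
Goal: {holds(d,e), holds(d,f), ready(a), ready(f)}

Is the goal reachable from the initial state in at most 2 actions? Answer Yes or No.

1. grab(e,c)  →  {holds(c,c), linked(a), linked(e), linked(f), ready(a), ready(d), ready(e), ready(f)}
2. flip(d,f)  →  {holds(c,c), holds(d,f), linked(a), linked(e), ready(a), ready(d), ready(e), ready(f)}
3. flip(d,e)  →  {holds(c,c), holds(d,e), holds(d,f), linked(a), ready(a), ready(d), ready(e), ready(f)}
optimal plan length = 3; 3 > 2

No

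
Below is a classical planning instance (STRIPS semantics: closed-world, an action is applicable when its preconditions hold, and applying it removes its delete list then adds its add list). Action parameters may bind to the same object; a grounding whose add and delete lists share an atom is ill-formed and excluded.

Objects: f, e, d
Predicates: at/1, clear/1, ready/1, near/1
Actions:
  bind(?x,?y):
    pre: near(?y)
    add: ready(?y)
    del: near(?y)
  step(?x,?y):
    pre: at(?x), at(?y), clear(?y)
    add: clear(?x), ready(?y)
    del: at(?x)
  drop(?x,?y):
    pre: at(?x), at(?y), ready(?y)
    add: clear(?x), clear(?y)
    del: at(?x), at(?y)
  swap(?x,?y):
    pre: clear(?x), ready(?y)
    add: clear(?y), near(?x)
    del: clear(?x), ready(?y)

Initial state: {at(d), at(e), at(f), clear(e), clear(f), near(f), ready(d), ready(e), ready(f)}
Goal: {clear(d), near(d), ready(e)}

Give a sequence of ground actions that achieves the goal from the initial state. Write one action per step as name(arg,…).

step(d,f); swap(d,f); swap(f,d)

1. step(d,f)  →  {at(e), at(f), clear(d), clear(e), clear(f), near(f), ready(d), ready(e), ready(f)}
2. swap(d,f)  →  {at(e), at(f), clear(e), clear(f), near(d), near(f), ready(d), ready(e)}
3. swap(f,d)  →  {at(e), at(f), clear(d), clear(e), near(d), near(f), ready(e)}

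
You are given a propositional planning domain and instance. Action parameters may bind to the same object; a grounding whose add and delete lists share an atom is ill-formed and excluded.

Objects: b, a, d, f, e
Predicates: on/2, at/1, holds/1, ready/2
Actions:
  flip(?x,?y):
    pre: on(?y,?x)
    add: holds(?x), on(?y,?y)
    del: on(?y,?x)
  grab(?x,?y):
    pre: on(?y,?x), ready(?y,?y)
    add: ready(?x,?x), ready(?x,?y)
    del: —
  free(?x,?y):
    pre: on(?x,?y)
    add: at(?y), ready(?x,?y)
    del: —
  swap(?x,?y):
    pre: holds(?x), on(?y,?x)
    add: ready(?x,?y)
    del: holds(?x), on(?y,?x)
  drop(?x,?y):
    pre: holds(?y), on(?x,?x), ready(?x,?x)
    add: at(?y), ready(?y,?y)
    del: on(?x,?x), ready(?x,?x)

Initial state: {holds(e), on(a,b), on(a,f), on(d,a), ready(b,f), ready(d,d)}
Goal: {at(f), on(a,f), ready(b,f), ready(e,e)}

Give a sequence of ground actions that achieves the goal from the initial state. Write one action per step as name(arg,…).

flip(a,d); free(a,f); drop(d,e)

1. flip(a,d)  →  {holds(a), holds(e), on(a,b), on(a,f), on(d,d), ready(b,f), ready(d,d)}
2. free(a,f)  →  {at(f), holds(a), holds(e), on(a,b), on(a,f), on(d,d), ready(a,f), ready(b,f), ready(d,d)}
3. drop(d,e)  →  {at(e), at(f), holds(a), holds(e), on(a,b), on(a,f), ready(a,f), ready(b,f), ready(e,e)}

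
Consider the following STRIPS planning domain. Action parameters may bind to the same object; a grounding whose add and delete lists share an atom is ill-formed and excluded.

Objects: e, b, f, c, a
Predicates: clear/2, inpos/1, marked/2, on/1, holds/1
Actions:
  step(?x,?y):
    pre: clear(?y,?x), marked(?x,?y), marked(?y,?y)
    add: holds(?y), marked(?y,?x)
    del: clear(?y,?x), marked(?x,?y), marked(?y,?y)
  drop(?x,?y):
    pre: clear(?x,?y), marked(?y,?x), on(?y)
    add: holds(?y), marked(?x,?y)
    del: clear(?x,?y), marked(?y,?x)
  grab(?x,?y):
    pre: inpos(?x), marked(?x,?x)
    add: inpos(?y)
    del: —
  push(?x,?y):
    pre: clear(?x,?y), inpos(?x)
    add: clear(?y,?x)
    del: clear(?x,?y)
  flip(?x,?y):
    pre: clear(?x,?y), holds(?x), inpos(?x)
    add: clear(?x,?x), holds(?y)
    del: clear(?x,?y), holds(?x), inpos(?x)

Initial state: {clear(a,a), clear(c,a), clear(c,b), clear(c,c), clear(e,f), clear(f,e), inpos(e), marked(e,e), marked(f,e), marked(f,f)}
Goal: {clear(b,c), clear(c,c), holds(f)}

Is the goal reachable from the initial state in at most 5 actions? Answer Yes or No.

Yes

1. grab(e,c)  →  {clear(a,a), clear(c,a), clear(c,b), clear(c,c), clear(e,f), clear(f,e), inpos(c), inpos(e), marked(e,e), marked(f,e), marked(f,f)}
2. step(f,e)  →  {clear(a,a), clear(c,a), clear(c,b), clear(c,c), clear(f,e), holds(e), inpos(c), inpos(e), marked(e,f), marked(f,f)}
3. step(e,f)  →  {clear(a,a), clear(c,a), clear(c,b), clear(c,c), holds(e), holds(f), inpos(c), inpos(e), marked(f,e)}
4. push(c,b)  →  {clear(a,a), clear(b,c), clear(c,a), clear(c,c), holds(e), holds(f), inpos(c), inpos(e), marked(f,e)}
optimal plan length = 4; 4 ≤ 5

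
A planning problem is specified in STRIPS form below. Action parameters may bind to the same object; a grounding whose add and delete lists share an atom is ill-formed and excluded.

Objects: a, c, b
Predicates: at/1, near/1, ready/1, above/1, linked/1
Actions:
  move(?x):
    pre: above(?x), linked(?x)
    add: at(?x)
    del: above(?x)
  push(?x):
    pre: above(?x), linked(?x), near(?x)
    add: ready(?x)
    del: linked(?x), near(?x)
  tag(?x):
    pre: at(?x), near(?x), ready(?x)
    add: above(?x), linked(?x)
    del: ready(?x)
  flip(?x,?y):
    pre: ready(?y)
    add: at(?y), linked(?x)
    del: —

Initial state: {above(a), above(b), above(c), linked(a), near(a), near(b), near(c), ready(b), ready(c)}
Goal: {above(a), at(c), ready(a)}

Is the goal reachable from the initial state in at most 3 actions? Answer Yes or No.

1. push(a)  →  {above(a), above(b), above(c), near(b), near(c), ready(a), ready(b), ready(c)}
2. flip(a,c)  →  {above(a), above(b), above(c), at(c), linked(a), near(b), near(c), ready(a), ready(b), ready(c)}
optimal plan length = 2; 2 ≤ 3

Yes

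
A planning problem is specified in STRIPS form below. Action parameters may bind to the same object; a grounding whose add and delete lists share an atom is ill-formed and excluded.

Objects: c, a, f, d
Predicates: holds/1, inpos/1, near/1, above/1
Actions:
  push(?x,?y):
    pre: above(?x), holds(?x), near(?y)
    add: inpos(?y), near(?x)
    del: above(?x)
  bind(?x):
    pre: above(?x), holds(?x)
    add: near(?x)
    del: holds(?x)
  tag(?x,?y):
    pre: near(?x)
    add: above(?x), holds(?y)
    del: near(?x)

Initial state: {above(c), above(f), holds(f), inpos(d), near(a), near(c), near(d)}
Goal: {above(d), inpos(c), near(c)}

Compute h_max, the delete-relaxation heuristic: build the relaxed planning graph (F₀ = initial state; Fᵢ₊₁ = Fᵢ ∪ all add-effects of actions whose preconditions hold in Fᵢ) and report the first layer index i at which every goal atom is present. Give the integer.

F0 = init (7 atoms)
F1 = F0 ∪ {above(a), above(d), holds(a), holds(c), holds(d), inpos(a), inpos(c), near(f)}  (15 atoms)
goal ⊆ F1  ⇒  h_max = 1

1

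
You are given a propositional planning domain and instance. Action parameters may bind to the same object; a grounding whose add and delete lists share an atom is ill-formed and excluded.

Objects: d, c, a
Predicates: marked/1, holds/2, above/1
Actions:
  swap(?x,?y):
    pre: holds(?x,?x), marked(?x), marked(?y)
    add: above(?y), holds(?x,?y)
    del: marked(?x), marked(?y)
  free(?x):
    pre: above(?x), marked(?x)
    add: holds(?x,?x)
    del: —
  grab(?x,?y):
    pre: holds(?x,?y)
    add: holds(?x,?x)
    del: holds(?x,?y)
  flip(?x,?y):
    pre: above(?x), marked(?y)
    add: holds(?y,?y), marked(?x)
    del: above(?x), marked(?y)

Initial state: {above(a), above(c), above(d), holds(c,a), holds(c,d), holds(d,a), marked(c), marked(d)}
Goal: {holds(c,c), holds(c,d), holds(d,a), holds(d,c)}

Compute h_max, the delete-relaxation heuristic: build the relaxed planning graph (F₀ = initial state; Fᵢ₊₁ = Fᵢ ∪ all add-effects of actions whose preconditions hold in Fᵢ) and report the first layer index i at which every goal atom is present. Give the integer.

F0 = init (8 atoms)
F1 = F0 ∪ {holds(c,c), holds(d,d), marked(a)}  (11 atoms)
F2 = F1 ∪ {holds(a,a), holds(d,c)}  (13 atoms)
goal ⊆ F2  ⇒  h_max = 2

2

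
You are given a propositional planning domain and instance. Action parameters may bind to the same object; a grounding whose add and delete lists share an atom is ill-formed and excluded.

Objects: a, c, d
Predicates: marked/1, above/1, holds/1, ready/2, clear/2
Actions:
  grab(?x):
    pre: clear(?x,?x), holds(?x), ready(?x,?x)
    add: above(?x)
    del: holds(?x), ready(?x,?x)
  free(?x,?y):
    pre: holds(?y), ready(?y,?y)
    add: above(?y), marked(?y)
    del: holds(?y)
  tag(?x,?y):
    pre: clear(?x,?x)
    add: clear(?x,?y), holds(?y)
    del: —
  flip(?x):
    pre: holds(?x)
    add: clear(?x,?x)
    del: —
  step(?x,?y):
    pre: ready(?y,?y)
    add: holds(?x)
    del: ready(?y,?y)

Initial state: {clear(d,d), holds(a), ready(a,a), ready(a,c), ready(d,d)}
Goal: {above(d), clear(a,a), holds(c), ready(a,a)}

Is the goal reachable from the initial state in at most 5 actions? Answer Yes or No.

Yes

1. tag(d,c)  →  {clear(d,c), clear(d,d), holds(a), holds(c), ready(a,a), ready(a,c), ready(d,d)}
2. tag(d,d)  →  {clear(d,c), clear(d,d), holds(a), holds(c), holds(d), ready(a,a), ready(a,c), ready(d,d)}
3. grab(d)  →  {above(d), clear(d,c), clear(d,d), holds(a), holds(c), ready(a,a), ready(a,c)}
4. flip(a)  →  {above(d), clear(a,a), clear(d,c), clear(d,d), holds(a), holds(c), ready(a,a), ready(a,c)}
optimal plan length = 4; 4 ≤ 5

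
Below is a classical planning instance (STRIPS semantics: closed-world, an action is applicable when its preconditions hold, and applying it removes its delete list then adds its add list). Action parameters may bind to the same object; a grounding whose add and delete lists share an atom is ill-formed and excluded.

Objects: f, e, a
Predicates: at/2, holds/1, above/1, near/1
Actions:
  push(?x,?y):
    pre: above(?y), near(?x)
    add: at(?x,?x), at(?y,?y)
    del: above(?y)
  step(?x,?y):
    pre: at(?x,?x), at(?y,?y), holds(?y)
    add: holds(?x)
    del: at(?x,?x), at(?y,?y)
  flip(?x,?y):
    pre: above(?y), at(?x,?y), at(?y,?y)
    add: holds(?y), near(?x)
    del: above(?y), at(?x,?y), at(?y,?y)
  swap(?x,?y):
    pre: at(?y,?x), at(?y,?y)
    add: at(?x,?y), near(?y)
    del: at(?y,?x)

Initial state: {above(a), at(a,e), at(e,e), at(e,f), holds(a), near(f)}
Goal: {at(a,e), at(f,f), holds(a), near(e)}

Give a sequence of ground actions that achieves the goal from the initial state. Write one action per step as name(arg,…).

1. push(f,a)  →  {at(a,a), at(a,e), at(e,e), at(e,f), at(f,f), holds(a), near(f)}
2. swap(f,e)  →  {at(a,a), at(a,e), at(e,e), at(f,e), at(f,f), holds(a), near(e), near(f)}

push(f,a); swap(f,e)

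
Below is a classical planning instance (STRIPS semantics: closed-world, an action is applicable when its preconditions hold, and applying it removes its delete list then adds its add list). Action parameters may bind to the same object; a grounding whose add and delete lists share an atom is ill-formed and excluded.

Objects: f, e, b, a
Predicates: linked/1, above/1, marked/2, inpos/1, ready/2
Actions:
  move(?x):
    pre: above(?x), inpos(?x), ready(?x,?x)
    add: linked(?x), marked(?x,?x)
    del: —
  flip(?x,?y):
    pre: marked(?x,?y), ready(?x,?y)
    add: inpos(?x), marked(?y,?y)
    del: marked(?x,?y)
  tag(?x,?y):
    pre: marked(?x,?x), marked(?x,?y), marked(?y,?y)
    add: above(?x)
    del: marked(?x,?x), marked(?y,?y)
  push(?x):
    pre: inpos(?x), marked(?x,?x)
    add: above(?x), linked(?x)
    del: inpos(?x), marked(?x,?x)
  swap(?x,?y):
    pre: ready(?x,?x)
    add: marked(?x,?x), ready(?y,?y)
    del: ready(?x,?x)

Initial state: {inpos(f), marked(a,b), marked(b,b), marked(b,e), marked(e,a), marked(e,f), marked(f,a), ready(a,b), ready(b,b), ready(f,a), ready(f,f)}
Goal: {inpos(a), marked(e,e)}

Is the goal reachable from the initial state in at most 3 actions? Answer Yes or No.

Yes

1. flip(a,b)  →  {inpos(a), inpos(f), marked(b,b), marked(b,e), marked(e,a), marked(e,f), marked(f,a), ready(a,b), ready(b,b), ready(f,a), ready(f,f)}
2. swap(f,e)  →  {inpos(a), inpos(f), marked(b,b), marked(b,e), marked(e,a), marked(e,f), marked(f,a), marked(f,f), ready(a,b), ready(b,b), ready(e,e), ready(f,a)}
3. swap(e,f)  →  {inpos(a), inpos(f), marked(b,b), marked(b,e), marked(e,a), marked(e,e), marked(e,f), marked(f,a), marked(f,f), ready(a,b), ready(b,b), ready(f,a), ready(f,f)}
optimal plan length = 3; 3 ≤ 3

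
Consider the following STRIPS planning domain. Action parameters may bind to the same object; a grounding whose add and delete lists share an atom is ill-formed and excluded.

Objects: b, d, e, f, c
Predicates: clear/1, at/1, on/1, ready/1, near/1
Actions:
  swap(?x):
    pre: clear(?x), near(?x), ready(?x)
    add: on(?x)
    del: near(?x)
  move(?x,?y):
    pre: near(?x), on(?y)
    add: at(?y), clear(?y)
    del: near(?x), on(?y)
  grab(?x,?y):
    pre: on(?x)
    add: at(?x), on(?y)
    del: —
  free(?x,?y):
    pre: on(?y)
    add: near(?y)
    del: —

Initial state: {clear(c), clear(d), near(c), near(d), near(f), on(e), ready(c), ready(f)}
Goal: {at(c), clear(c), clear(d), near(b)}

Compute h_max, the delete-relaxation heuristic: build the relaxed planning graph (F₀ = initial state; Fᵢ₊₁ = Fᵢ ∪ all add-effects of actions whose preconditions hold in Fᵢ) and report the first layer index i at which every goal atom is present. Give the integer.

F0 = init (8 atoms)
F1 = F0 ∪ {at(e), clear(e), near(e), on(b), on(c), on(d), on(f)}  (15 atoms)
F2 = F1 ∪ {at(b), at(c), at(d), at(f), clear(b), clear(f), near(b)}  (22 atoms)
goal ⊆ F2  ⇒  h_max = 2

2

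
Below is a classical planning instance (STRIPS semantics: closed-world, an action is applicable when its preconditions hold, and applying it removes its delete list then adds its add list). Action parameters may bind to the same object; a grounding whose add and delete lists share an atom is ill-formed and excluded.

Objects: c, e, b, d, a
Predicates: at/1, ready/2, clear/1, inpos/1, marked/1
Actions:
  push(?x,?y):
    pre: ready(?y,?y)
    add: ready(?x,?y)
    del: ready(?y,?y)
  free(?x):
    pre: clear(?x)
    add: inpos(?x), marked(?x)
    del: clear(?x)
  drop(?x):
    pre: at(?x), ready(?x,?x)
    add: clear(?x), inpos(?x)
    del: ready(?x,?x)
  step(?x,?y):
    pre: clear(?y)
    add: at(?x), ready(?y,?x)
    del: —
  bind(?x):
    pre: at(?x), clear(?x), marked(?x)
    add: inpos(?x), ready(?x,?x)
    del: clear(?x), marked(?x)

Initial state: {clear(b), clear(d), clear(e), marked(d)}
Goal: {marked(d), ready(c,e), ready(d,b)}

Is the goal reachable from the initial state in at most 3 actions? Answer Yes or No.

Yes

1. step(e,e)  →  {at(e), clear(b), clear(d), clear(e), marked(d), ready(e,e)}
2. push(c,e)  →  {at(e), clear(b), clear(d), clear(e), marked(d), ready(c,e)}
3. step(b,d)  →  {at(b), at(e), clear(b), clear(d), clear(e), marked(d), ready(c,e), ready(d,b)}
optimal plan length = 3; 3 ≤ 3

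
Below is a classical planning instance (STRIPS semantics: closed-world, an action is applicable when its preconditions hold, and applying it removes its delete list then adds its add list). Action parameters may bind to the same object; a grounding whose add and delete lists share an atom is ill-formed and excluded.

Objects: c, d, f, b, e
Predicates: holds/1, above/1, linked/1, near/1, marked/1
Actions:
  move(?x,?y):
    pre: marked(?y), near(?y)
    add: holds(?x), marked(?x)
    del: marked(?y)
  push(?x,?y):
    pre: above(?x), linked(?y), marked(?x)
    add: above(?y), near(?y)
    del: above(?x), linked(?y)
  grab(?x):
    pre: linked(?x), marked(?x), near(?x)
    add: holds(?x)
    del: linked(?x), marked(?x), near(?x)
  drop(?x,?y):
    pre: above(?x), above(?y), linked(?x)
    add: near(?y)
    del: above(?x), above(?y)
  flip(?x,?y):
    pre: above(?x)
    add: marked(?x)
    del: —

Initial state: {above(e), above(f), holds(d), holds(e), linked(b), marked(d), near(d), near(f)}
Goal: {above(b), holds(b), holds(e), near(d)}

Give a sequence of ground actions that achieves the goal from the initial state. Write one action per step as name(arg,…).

1. move(f,d)  →  {above(e), above(f), holds(d), holds(e), holds(f), linked(b), marked(f), near(d), near(f)}
2. push(f,b)  →  {above(b), above(e), holds(d), holds(e), holds(f), marked(f), near(b), near(d), near(f)}
3. move(b,f)  →  {above(b), above(e), holds(b), holds(d), holds(e), holds(f), marked(b), near(b), near(d), near(f)}

move(f,d); push(f,b); move(b,f)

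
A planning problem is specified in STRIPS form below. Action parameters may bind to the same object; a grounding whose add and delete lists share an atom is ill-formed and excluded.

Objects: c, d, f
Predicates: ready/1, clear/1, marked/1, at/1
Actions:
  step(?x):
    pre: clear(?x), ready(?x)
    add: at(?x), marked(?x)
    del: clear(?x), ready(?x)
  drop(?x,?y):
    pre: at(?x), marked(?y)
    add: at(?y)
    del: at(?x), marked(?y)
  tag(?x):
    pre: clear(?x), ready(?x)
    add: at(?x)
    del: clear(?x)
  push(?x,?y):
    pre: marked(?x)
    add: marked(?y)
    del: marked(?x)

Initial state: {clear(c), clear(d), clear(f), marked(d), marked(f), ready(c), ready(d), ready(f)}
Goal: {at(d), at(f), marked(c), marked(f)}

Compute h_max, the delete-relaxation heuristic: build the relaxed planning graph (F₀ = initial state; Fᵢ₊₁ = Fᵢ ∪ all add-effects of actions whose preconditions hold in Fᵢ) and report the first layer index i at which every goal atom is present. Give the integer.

1

F0 = init (8 atoms)
F1 = F0 ∪ {at(c), at(d), at(f), marked(c)}  (12 atoms)
goal ⊆ F1  ⇒  h_max = 1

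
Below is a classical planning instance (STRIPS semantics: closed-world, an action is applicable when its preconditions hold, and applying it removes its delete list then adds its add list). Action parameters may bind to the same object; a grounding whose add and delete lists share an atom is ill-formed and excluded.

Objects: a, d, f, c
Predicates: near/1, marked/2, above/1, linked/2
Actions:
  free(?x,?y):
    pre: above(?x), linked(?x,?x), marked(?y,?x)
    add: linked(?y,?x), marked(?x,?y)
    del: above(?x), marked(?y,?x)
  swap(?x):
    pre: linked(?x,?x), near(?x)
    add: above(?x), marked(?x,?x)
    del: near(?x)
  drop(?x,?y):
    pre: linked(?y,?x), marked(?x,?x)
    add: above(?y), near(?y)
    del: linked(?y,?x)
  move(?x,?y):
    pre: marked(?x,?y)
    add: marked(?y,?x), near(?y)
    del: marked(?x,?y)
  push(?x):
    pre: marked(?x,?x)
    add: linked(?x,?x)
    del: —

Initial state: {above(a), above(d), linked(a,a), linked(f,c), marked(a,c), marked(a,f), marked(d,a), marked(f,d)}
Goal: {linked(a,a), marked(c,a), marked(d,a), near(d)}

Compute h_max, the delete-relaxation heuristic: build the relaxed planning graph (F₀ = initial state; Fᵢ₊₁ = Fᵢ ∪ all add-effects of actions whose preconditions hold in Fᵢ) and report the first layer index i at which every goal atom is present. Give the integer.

F0 = init (8 atoms)
F1 = F0 ∪ {linked(d,a), marked(a,d), marked(c,a), marked(d,f), marked(f,a), near(a), near(c), near(d), near(f)}  (17 atoms)
goal ⊆ F1  ⇒  h_max = 1

1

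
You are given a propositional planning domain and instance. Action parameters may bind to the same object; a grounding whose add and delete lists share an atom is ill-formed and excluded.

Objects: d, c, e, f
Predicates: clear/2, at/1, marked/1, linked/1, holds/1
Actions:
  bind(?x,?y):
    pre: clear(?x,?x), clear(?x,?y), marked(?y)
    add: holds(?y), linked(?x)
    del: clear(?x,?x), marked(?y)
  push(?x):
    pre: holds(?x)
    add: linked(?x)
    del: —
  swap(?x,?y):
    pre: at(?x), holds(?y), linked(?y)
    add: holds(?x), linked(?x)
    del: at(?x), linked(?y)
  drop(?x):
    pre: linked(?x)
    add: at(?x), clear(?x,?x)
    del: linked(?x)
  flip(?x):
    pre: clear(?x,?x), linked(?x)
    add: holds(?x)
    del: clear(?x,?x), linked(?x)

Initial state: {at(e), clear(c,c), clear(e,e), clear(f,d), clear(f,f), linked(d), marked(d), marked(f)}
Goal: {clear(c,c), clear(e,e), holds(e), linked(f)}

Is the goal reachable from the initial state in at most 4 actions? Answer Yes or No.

1. bind(f,d)  →  {at(e), clear(c,c), clear(e,e), clear(f,d), holds(d), linked(d), linked(f), marked(f)}
2. swap(e,d)  →  {clear(c,c), clear(e,e), clear(f,d), holds(d), holds(e), linked(e), linked(f), marked(f)}
optimal plan length = 2; 2 ≤ 4

Yes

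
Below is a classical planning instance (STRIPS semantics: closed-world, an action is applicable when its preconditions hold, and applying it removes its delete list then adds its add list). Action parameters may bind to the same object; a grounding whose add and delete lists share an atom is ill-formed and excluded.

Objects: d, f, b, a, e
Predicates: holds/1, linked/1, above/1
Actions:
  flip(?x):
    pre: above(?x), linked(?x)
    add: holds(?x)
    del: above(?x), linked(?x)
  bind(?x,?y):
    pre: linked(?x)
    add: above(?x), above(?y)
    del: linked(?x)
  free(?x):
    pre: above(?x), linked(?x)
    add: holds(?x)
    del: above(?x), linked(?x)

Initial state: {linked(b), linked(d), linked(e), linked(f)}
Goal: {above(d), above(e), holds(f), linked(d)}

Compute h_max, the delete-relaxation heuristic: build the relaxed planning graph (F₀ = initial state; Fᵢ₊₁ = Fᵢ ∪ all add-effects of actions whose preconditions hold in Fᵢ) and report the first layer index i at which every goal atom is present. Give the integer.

2

F0 = init (4 atoms)
F1 = F0 ∪ {above(a), above(b), above(d), above(e), above(f)}  (9 atoms)
F2 = F1 ∪ {holds(b), holds(d), holds(e), holds(f)}  (13 atoms)
goal ⊆ F2  ⇒  h_max = 2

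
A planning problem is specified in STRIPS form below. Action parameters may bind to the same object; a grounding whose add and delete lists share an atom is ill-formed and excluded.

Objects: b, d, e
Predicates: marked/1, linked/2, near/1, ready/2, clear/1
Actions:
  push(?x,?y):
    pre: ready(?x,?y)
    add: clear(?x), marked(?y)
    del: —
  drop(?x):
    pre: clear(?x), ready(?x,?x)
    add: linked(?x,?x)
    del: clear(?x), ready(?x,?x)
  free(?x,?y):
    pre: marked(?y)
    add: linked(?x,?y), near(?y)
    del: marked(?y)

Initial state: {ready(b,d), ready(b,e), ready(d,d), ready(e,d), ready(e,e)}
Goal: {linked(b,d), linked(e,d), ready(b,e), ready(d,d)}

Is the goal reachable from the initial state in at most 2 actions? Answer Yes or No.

No

1. push(b,d)  →  {clear(b), marked(d), ready(b,d), ready(b,e), ready(d,d), ready(e,d), ready(e,e)}
2. free(b,d)  →  {clear(b), linked(b,d), near(d), ready(b,d), ready(b,e), ready(d,d), ready(e,d), ready(e,e)}
3. push(b,d)  →  {clear(b), linked(b,d), marked(d), near(d), ready(b,d), ready(b,e), ready(d,d), ready(e,d), ready(e,e)}
4. free(e,d)  →  {clear(b), linked(b,d), linked(e,d), near(d), ready(b,d), ready(b,e), ready(d,d), ready(e,d), ready(e,e)}
optimal plan length = 4; 4 > 2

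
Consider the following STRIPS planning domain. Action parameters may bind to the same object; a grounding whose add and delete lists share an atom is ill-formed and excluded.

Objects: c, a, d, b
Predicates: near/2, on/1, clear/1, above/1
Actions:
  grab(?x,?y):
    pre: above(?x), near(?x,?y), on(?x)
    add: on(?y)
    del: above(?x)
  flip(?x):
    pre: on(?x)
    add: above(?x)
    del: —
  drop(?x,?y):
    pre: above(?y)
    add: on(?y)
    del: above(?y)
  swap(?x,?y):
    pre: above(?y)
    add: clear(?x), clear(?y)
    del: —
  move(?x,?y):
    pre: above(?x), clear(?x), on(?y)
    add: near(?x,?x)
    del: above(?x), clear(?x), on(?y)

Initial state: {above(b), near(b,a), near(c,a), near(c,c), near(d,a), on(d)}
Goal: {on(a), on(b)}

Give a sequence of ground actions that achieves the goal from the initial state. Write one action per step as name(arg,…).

1. flip(d)  →  {above(b), above(d), near(b,a), near(c,a), near(c,c), near(d,a), on(d)}
2. grab(d,a)  →  {above(b), near(b,a), near(c,a), near(c,c), near(d,a), on(a), on(d)}
3. drop(c,b)  →  {near(b,a), near(c,a), near(c,c), near(d,a), on(a), on(b), on(d)}

flip(d); grab(d,a); drop(c,b)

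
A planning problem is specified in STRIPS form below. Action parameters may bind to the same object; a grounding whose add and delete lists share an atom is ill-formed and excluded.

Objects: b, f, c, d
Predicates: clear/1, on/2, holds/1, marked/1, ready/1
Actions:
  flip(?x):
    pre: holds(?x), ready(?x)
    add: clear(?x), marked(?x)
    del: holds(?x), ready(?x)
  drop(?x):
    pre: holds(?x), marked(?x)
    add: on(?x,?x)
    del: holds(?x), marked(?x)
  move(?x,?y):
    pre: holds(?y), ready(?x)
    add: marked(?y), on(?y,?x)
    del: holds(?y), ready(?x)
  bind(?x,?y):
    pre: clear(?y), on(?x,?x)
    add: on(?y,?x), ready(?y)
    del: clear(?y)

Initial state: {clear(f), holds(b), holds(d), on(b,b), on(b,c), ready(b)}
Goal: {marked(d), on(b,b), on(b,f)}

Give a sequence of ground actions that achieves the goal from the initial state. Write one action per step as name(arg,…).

move(b,d); bind(b,f); move(f,b)

1. move(b,d)  →  {clear(f), holds(b), marked(d), on(b,b), on(b,c), on(d,b)}
2. bind(b,f)  →  {holds(b), marked(d), on(b,b), on(b,c), on(d,b), on(f,b), ready(f)}
3. move(f,b)  →  {marked(b), marked(d), on(b,b), on(b,c), on(b,f), on(d,b), on(f,b)}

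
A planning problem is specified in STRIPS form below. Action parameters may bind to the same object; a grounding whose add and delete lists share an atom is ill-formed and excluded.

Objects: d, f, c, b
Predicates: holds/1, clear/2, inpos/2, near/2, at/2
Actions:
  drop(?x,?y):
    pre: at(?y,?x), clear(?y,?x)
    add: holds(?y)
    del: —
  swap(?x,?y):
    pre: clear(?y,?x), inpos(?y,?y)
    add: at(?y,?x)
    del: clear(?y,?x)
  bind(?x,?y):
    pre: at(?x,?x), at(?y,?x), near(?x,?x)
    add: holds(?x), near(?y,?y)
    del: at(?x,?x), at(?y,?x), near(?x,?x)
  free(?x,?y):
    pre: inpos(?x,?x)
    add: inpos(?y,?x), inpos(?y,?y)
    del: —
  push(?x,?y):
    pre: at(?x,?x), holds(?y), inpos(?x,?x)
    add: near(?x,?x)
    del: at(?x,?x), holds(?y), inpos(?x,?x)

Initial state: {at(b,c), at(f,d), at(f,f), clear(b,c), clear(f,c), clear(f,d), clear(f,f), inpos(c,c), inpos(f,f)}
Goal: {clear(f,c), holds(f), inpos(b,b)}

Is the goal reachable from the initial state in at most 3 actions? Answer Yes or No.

Yes

1. drop(d,f)  →  {at(b,c), at(f,d), at(f,f), clear(b,c), clear(f,c), clear(f,d), clear(f,f), holds(f), inpos(c,c), inpos(f,f)}
2. free(f,b)  →  {at(b,c), at(f,d), at(f,f), clear(b,c), clear(f,c), clear(f,d), clear(f,f), holds(f), inpos(b,b), inpos(b,f), inpos(c,c), inpos(f,f)}
optimal plan length = 2; 2 ≤ 3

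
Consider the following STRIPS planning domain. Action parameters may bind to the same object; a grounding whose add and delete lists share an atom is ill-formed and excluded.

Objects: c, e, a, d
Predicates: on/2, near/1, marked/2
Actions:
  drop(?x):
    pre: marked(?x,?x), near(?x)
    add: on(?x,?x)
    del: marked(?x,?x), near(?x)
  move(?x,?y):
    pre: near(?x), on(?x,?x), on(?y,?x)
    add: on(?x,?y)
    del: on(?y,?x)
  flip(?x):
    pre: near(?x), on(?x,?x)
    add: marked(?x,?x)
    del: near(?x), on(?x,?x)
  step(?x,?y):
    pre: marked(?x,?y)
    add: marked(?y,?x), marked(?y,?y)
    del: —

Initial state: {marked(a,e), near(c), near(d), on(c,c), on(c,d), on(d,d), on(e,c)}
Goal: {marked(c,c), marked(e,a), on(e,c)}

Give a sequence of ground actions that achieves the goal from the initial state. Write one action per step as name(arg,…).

1. flip(c)  →  {marked(a,e), marked(c,c), near(d), on(c,d), on(d,d), on(e,c)}
2. step(a,e)  →  {marked(a,e), marked(c,c), marked(e,a), marked(e,e), near(d), on(c,d), on(d,d), on(e,c)}

flip(c); step(a,e)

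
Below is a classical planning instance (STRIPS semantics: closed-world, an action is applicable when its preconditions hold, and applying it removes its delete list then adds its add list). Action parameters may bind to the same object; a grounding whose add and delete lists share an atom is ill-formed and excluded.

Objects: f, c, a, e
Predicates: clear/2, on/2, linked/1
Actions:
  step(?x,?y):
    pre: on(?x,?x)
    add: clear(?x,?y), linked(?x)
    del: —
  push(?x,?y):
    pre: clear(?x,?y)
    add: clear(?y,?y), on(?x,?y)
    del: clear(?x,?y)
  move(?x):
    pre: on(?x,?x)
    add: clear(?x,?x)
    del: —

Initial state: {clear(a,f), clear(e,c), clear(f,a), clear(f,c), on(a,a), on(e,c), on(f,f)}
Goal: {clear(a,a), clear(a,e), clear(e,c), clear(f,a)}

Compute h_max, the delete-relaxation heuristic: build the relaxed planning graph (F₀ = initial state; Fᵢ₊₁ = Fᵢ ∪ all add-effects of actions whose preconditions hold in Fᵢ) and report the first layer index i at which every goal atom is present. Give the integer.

F0 = init (7 atoms)
F1 = F0 ∪ {clear(a,a), clear(a,c), clear(a,e), clear(c,c), clear(f,e), clear(f,f), linked(a), linked(f), on(a,f), on(f,a), on(f,c)}  (18 atoms)
goal ⊆ F1  ⇒  h_max = 1

1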